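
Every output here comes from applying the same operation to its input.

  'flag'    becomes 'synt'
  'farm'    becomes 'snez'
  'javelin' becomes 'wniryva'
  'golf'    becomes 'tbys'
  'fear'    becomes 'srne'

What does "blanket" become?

oynaxrg

Rule — shift every letter 13 places forward in the alphabet (wrapping around) — i.e. ROT13.
Applying that to "blanket" gives "oynaxrg".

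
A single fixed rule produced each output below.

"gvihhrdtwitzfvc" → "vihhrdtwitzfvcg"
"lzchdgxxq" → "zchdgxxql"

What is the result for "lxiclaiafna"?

Each output is the input with this applied: move the first character to the end.
Doing the same to "lxiclaiafna": "xiclaiafnal".

xiclaiafnal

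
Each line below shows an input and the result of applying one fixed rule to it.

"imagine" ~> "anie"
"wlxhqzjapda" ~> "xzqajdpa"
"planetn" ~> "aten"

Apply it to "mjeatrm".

Each output is the input with this applied: swap each adjacent pair of characters (1↔2, 3↔4, ...), then delete the first 3 characters.
For "mjeatrm", step one produces "jmaertm"; step two turns that into "ertm".
(Check on "wlxhqzjapda": → "lwhxzqajdpa" → "xzqajdpa" ✓)

ertm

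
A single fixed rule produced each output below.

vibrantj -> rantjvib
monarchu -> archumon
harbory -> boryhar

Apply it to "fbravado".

Looking at the pairs, the operation is to move the first 3 characters to the end (rotate left by 3).
Applying that to "fbravado" gives "avadofbr".

avadofbr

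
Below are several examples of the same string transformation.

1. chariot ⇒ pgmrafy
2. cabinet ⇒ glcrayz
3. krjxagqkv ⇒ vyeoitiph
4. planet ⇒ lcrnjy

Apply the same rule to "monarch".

In each case the input is transformed by: shift every letter 2 places backward in the alphabet (wrapping around), then move the first 3 characters to the end (rotate left by 3).
"monarch" → "kmlypaf" → "ypafkml".

ypafkml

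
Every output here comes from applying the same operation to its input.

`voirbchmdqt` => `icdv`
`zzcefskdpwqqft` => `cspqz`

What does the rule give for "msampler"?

Rule — move the first 2 characters to the end (rotate left by 2), then keep one character in every 3, starting at position 1 (positions 1st, 4th, 7th, ...).
Applying both steps to "msampler": "amplerms", then "alm".

alm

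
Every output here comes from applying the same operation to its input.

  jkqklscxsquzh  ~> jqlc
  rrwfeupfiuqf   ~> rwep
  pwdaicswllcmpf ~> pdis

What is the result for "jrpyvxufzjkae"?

jpvu

Rule — keep every other character starting from the first (positions 1st, 3rd, 5th, ...), then keep only the first 4 characters.
Working it through for "jrpyvxufzjkae": intermediate "jpvuzke", final "jpvu".
(Check on "jkqklscxsquzh": → "jqlcsuh" → "jqlc" ✓)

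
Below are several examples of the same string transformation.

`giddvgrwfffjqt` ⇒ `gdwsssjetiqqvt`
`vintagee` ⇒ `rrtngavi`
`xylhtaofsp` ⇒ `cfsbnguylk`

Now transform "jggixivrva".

nieivkvttw

What's happening: reverse the string, then shift every letter 13 places forward in the alphabet (wrapping around) — i.e. ROT13.
Working it through for "jggixivrva": intermediate "avrvixiggj", final "nieivkvttw".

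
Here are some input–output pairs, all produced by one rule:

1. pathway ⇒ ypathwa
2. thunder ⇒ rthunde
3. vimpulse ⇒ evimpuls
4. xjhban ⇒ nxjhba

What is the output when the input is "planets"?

splanet

What's happening: move the last character to the front.
"planets" → "splanet".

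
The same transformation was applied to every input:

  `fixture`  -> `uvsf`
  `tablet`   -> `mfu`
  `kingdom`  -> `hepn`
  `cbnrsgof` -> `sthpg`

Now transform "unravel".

bwfm

What's happening: delete the first 3 characters, then shift every letter 1 place forward in the alphabet (wrapping around).
"unravel" → "bwfm".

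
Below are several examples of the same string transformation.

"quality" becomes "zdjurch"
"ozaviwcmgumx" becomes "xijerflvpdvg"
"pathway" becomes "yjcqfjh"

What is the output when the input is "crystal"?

lahbcju

In each case the input is transformed by: shift every letter 9 places forward in the alphabet (wrapping around).
For "crystal" the result is "lahbcju".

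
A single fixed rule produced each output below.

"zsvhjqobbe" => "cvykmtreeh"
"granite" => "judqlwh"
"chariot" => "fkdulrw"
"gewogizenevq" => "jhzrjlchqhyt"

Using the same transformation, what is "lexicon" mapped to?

ohalfrq

In each case the input is transformed by: shift every letter 3 places forward in the alphabet (wrapping around).
On "lexicon" that produces "ohalfrq".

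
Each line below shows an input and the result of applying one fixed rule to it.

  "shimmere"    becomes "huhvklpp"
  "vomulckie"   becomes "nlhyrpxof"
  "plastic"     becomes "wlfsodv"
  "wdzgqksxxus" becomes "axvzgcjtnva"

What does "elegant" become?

dqwhohj

The transformation: move the last 3 characters to the front (rotate right by 3), then shift every letter 3 places forward in the alphabet (wrapping around).
Applying that to "elegant" gives "dqwhohj".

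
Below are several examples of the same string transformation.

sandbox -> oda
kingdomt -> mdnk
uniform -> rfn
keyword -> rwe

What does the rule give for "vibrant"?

nri

Rule — reverse the string, then keep every other character starting from the second (positions 2nd, 4th, 6th, ...).
On "vibrant" that produces "nri".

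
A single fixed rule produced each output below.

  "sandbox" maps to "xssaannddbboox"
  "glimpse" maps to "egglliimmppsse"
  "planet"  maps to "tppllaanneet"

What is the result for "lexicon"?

Rule — double every character, then move the last character to the front.
Working it through for "lexicon": intermediate "lleexxiiccoonn", final "nlleexxiiccoon".

nlleexxiiccoon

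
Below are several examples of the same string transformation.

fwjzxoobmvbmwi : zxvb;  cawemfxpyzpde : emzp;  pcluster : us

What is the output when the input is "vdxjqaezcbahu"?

In each case the input is transformed by: swap each adjacent pair of characters (1↔2, 3↔4, ...), then keep one character in every 3, starting at position 3 (positions 3rd, 6th, 9th, ...).
Starting from "vdxjqaezcbahu": after the first operation, "dvjxaqzebchau"; after the second, "jqba".

jqba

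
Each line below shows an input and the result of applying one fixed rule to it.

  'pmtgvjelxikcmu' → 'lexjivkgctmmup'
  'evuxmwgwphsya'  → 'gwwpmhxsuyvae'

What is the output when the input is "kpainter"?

nitaeprk

Each output is the input with this applied: take characters alternately from the front and the back (1st, last, 2nd, 2nd-last, ...), then reverse the string.
Doing the same to "kpainter": "nitaeprk".
(Check on "evuxmwgwphsya": → "eavyusxhmpwwg" → "gwwpmhxsuyvae" ✓)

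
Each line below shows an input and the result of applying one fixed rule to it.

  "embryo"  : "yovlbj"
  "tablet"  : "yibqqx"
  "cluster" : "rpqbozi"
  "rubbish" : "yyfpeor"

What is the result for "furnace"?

okxzbcr

Each output is the input with this applied: move the first 2 characters to the end (rotate left by 2), then shift every letter 3 places backward in the alphabet (wrapping around).
Applying both steps to "furnace": "rnacefu", then "okxzbcr".
(Check on "tablet": → "bletta" → "yibqqx" ✓)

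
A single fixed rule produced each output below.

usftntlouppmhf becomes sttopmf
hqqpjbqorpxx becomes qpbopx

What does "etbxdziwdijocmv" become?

txzwiom

Each output is the input with this applied: keep every other character starting from the second (positions 2nd, 4th, 6th, ...).
Applying that to "etbxdziwdijocmv" gives "txzwiom".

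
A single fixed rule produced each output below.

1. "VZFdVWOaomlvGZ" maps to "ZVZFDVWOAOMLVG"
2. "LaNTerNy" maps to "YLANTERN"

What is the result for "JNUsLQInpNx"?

XJNUSLQINPN

Each output is the input with this applied: move the last character to the front, then convert every letter to uppercase.
"JNUsLQInpNx" → "xJNUsLQInpN" → "XJNUSLQINPN".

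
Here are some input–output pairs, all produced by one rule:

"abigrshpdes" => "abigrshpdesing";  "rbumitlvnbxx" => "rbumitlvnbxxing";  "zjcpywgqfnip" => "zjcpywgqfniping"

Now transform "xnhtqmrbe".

Each output is the input with this applied: append "ing".
Applying that to "xnhtqmrbe" gives "xnhtqmrbeing".

xnhtqmrbeing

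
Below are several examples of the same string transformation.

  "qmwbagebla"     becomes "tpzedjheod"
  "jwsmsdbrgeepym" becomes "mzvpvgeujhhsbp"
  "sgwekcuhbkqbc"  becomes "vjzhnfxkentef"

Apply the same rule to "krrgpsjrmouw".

nuujsvmuprxz

Each output is the input with this applied: shift every letter 3 places forward in the alphabet (wrapping around).
Applying that to "krrgpsjrmouw" gives "nuujsvmuprxz".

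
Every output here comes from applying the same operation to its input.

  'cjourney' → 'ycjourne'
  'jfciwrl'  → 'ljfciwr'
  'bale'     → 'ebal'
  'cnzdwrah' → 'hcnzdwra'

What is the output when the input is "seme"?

esem

What's happening: move the last character to the front.
So "seme" becomes "esem".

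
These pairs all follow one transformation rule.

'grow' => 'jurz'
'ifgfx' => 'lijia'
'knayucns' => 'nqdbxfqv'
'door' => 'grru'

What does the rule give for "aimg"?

Rule — shift every letter 3 places forward in the alphabet (wrapping around).
Doing the same to "aimg": "dlpj".

dlpj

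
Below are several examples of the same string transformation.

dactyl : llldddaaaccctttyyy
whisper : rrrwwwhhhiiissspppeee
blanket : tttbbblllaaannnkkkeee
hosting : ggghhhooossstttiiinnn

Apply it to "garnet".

tttgggaaarrrnnneee

What's happening: repeat every character 3 times, then move the last 3 characters to the front (rotate right by 3).
For "garnet", step one produces "gggaaarrrnnneeettt"; step two turns that into "tttgggaaarrrnnneee".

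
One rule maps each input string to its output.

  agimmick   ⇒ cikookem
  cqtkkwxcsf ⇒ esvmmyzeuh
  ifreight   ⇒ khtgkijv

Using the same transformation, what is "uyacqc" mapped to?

The rule is to shift every letter 2 places forward in the alphabet (wrapping around).
For "uyacqc" the result is "wacese".

wacese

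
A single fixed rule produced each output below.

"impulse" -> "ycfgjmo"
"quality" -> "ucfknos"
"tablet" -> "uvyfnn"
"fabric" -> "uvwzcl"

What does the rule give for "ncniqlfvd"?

The transformation: sort the characters into alphabetical order, then shift every letter 6 places backward in the alphabet (wrapping around).
On "ncniqlfvd": the first step gives "cdfilnnqv", and the second then gives "wxzcfhhkp".

wxzcfhhkp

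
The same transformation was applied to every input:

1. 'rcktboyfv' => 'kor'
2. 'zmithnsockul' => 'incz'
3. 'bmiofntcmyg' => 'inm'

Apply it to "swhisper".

Each output is the input with this applied: swap the first and last characters, then keep one character in every 3, starting at position 3 (positions 3rd, 6th, 9th, ...).
For "swhisper", step one produces "rwhispes"; step two turns that into "hp".
(Check on "bmiofntcmyg": → "gmiofntcmyb" → "inm" ✓)

hp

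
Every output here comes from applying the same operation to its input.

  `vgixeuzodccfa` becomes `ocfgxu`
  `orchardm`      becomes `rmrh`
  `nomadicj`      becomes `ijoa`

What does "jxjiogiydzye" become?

The rule is to keep every other character starting from the second (positions 2nd, 4th, 6th, ...), then swap the front and back halves of the string.
"jxjiogiydzye" → "xigyze" → "yzexig".

yzexig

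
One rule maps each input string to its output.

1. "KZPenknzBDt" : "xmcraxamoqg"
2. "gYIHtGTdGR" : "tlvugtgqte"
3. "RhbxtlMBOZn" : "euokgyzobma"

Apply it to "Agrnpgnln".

nteactaya

What's happening: shift every letter 13 places forward in the alphabet (wrapping around) — i.e. ROT13, then convert every letter to lowercase.
For "Agrnpgnln" the result is "nteactaya".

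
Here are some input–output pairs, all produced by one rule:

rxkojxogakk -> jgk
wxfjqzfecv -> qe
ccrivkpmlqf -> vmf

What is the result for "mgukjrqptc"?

jp

What's happening: delete the first 2 characters, then keep one character in every 3, starting at position 3 (positions 3rd, 6th, 9th, ...).
Applying both steps to "mgukjrqptc": "ukjrqptc", then "jp".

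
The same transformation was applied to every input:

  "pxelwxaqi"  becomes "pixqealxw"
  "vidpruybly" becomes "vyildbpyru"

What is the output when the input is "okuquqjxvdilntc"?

Rule — take characters alternately from the front and the back (1st, last, 2nd, 2nd-last, ...).
For "okuquqjxvdilntc" the result is "ocktunqluiqdjvx".

ocktunqluiqdjvx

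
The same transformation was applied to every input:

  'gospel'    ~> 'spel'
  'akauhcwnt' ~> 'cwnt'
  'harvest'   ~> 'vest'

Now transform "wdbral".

bral

The rule is to keep only the last 4 characters.
"wdbral" → "bral".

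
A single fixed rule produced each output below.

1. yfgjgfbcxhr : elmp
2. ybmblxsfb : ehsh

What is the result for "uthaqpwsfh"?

azng

The pattern: shift every letter 6 places forward in the alphabet (wrapping around), then keep only the first 4 characters.
Working it through for "uthaqpwsfh": intermediate "azngwvcyln", final "azng".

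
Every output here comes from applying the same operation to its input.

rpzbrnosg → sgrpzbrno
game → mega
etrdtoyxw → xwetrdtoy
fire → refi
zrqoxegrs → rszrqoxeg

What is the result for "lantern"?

Rule — move the last 2 characters to the front (rotate right by 2).
Doing the same to "lantern": "rnlante".

rnlante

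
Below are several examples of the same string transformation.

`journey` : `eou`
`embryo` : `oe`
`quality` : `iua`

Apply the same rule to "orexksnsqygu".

uoe

The pattern: move the first 3 characters to the end (rotate left by 3), then keep only the vowels.
"orexksnsqygu" → "xksnsqyguore" → "uoe".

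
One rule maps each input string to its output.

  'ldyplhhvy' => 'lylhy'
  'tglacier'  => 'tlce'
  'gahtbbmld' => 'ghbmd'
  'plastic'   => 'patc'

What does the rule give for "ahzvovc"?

azoc

Rule — keep every other character starting from the first (positions 1st, 3rd, 5th, ...).
"ahzvovc" → "azoc".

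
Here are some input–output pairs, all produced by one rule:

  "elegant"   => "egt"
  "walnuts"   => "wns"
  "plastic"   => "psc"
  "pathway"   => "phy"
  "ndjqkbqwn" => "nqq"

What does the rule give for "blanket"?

The pattern: keep one character in every 3, starting at position 1 (positions 1st, 4th, 7th, ...).
On "blanket" that produces "bnt".

bnt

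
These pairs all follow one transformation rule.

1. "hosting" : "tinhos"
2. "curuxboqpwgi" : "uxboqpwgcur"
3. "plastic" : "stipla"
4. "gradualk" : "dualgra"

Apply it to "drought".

The rule is to delete the last character, then move the first 3 characters to the end (rotate left by 3).
"drought" → "drough" → "ughdro".

ughdro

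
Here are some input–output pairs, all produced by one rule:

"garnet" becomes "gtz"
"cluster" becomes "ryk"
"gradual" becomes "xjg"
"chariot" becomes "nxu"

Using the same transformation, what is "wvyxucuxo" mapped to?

bdid

What's happening: keep every other character starting from the second (positions 2nd, 4th, 6th, ...), then shift every letter 6 places forward in the alphabet (wrapping around).
Applying that to "wvyxucuxo" gives "bdid".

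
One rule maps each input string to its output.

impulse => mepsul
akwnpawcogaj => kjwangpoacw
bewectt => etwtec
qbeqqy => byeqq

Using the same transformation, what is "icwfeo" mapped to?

cowef

The rule is to delete the first character, then take characters alternately from the front and the back (1st, last, 2nd, 2nd-last, ...).
Starting from "icwfeo": after the first operation, "cwfeo"; after the second, "cowef".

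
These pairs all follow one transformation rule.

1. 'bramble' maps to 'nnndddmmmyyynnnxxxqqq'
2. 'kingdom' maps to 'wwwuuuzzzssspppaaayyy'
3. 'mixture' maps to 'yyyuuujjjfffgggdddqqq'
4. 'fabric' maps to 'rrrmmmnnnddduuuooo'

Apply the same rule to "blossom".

In each case the input is transformed by: repeat every character 3 times, then shift every letter 12 places forward in the alphabet (wrapping around).
On "blossom" that produces "nnnxxxaaaeeeeeeaaayyy".
(Check on "bramble": → "bbbrrraaammmbbbllleee" → "nnndddmmmyyynnnxxxqqq" ✓)

nnnxxxaaaeeeeeeaaayyy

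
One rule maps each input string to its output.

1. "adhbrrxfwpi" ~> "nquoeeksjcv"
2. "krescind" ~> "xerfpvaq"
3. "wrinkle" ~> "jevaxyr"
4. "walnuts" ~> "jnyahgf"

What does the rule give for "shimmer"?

fuvzzre

Each output is the input with this applied: shift every letter 13 places forward in the alphabet (wrapping around) — i.e. ROT13.
So "shimmer" becomes "fuvzzre".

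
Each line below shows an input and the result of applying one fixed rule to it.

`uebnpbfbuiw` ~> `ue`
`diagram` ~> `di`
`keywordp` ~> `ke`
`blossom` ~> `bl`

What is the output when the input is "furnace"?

Rule — keep only the first 2 characters.
"furnace" → "fu".

fu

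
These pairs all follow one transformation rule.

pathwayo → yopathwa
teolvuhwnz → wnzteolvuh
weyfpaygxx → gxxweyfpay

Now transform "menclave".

Each output is the input with this applied: swap the front and back halves of the string, then move the first 2 characters to the end (rotate left by 2).
Starting from "menclave": after the first operation, "lavemenc"; after the second, "vemencla".
(Check on "teolvuhwnz": → "uhwnzteolv" → "wnzteolvuh" ✓)

vemencla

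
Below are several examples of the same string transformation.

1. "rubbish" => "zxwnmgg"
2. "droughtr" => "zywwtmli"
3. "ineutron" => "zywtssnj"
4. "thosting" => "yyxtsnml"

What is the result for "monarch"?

The rule is to shift every letter 5 places forward in the alphabet (wrapping around), then sort the characters into reverse alphabetical order.
For "monarch", step one produces "rtsfwhm"; step two turns that into "wtsrmhf".
(Check on "thosting": → "ymtxynsl" → "yyxtsnml" ✓)

wtsrmhf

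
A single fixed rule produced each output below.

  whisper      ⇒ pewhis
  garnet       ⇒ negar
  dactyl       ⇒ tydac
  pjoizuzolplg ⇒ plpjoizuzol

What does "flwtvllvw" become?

Each output is the input with this applied: delete the last character, then move the last 2 characters to the front (rotate right by 2).
"flwtvllvw" → "flwtvllv" → "lvflwtvl".
(Check on "garnet": → "garne" → "negar" ✓)

lvflwtvl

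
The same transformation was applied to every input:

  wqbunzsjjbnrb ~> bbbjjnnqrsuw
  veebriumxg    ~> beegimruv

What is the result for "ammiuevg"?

aegimmu

The transformation: sort the characters into alphabetical order, then delete the last character.
On "ammiuevg": the first step gives "aegimmuv", and the second then gives "aegimmu".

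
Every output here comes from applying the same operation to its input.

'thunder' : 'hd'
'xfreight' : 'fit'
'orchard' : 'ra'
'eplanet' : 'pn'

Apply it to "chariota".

The pattern: keep one character in every 3, starting at position 2 (positions 2nd, 5th, 8th, ...).
On "chariota" that produces "hia".

hia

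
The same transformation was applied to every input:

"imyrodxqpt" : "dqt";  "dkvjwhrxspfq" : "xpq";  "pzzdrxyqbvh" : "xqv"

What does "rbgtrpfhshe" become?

What's happening: keep every other character starting from the second (positions 2nd, 4th, 6th, ...), then keep only the last 3 characters.
For "rbgtrpfhshe", step one produces "btphh"; step two turns that into "phh".

phh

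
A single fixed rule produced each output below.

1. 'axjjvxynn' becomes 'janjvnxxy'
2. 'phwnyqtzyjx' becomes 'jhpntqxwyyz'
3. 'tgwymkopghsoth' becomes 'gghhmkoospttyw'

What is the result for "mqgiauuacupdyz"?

The transformation: sort the characters into alphabetical order, then swap each adjacent pair of characters (1↔2, 3↔4, ...).
Starting from "mqgiauuacupdyz": after the first operation, "aacdgimpquuuyz"; after the second, "aadcigpmuquuzy".

aadcigpmuquuzy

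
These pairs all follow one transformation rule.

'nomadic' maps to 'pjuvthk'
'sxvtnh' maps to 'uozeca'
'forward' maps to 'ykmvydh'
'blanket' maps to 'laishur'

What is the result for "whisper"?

Each output is the input with this applied: move the last 2 characters to the front (rotate right by 2), then shift every letter 7 places forward in the alphabet (wrapping around).
Working it through for "whisper": intermediate "erwhisp", final "lydopzw".

lydopzw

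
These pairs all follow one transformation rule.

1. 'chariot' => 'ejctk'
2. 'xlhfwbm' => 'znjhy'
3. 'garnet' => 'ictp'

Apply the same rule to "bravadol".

What's happening: shift every letter 2 places forward in the alphabet (wrapping around), then delete the last 2 characters.
Applying both steps to "bravadol": "dtcxcfqn", then "dtcxcf".

dtcxcf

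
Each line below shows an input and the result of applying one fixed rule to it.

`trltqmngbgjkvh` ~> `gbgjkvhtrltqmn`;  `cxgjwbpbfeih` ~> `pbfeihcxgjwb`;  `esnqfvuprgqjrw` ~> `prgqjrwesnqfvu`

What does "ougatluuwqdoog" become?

uwqdoogougatlu

What's happening: swap the front and back halves of the string.
Applying that to "ougatluuwqdoog" gives "uwqdoogougatlu".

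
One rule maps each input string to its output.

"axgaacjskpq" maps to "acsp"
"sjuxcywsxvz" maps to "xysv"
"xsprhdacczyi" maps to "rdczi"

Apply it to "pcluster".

Looking at the pairs, the operation is to delete the first 2 characters, then keep every other character starting from the second (positions 2nd, 4th, 6th, ...).
"pcluster" → "utr".

utr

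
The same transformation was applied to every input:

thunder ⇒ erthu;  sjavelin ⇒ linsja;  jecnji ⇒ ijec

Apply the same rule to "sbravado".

Each output is the input with this applied: move the first 3 characters to the end (rotate left by 3), then delete the first 2 characters.
On "sbravado": the first step gives "avadosbr", and the second then gives "adosbr".

adosbr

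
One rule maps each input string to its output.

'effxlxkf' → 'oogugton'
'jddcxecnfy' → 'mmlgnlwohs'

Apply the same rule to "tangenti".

jwpnwcrc

Rule — shift every letter 9 places forward in the alphabet (wrapping around), then move the first character to the end.
"tangenti" → "jwpnwcrc".
(Check on "effxlxkf": → "noogugto" → "oogugton" ✓)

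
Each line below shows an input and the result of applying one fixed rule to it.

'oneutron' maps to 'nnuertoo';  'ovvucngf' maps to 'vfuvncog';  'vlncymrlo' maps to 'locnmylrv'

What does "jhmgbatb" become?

hbgmabjt

What's happening: swap the first and last characters, then swap each adjacent pair of characters (1↔2, 3↔4, ...).
For "jhmgbatb", step one produces "bhmgbatj"; step two turns that into "hbgmabjt".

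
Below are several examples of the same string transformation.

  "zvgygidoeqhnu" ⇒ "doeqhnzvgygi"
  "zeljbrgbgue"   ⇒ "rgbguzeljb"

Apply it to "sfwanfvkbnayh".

vkbnaysfwanf

Rule — delete the last character, then swap the front and back halves of the string.
On "sfwanfvkbnayh": the first step gives "sfwanfvkbnay", and the second then gives "vkbnaysfwanf".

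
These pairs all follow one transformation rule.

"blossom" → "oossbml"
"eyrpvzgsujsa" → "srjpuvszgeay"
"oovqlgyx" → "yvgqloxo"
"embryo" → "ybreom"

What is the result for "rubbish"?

sbibrhu

Each output is the input with this applied: take characters alternately from the front and the back (1st, last, 2nd, 2nd-last, ...), then move the first 3 characters to the end (rotate left by 3).
Applying both steps to "rubbish": "rhusbib", then "sbibrhu".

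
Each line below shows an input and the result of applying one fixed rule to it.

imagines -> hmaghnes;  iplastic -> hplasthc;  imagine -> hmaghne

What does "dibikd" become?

dhbhkd

Each output is the input with this applied: replace every "i" with "h".
So "dibikd" becomes "dhbhkd".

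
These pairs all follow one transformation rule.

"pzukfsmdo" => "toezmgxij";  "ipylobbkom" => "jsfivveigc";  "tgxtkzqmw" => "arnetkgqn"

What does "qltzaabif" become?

What's happening: move the first character to the end, then shift every letter 6 places backward in the alphabet (wrapping around).
Starting from "qltzaabif": after the first operation, "ltzaabifq"; after the second, "fntuuvczk".

fntuuvczk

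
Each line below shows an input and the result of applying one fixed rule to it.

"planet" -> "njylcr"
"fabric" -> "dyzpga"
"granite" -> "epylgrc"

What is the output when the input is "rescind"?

The transformation: shift every letter 2 places backward in the alphabet (wrapping around).
For "rescind" the result is "pcqaglb".

pcqaglb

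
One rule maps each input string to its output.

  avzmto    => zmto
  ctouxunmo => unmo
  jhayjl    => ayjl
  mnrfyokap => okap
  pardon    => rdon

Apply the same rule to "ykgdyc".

gdyc

The rule is to keep only the last 4 characters.
So "ykgdyc" becomes "gdyc".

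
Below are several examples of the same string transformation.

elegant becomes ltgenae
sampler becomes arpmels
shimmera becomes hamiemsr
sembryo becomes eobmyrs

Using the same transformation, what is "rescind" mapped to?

edcsnir

The rule is to swap the first and last characters, then swap each adjacent pair of characters (1↔2, 3↔4, ...).
Working it through for "rescind": intermediate "descinr", final "edcsnir".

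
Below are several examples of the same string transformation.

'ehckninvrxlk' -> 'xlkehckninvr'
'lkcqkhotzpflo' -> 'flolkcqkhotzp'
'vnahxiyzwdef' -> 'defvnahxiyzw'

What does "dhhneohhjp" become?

The rule is to move the last 3 characters to the front (rotate right by 3).
"dhhneohhjp" → "hjpdhhneoh".

hjpdhhneoh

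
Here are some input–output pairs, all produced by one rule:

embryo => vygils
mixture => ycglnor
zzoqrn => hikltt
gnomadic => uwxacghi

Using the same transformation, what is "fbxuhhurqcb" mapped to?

vvwzbbkloor

Rule — sort the characters into alphabetical order, then shift every letter 6 places backward in the alphabet (wrapping around).
"fbxuhhurqcb" → "bbcfhhqruux" → "vvwzbbkloor".
(Check on "embryo": → "bemory" → "vygils" ✓)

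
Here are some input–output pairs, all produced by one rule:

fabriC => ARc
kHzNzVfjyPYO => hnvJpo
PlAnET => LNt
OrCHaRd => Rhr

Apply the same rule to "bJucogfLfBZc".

What's happening: keep every other character starting from the second (positions 2nd, 4th, 6th, ...), then flip the case of every letter.
Working it through for "bJucogfLfBZc": intermediate "JcgLBc", final "jCGlbC".
(Check on "kHzNzVfjyPYO": → "HNVjPO" → "hnvJpo" ✓)

jCGlbC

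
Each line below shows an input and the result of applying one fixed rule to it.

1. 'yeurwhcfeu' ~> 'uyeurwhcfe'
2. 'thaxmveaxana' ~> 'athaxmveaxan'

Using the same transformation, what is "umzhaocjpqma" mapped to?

aumzhaocjpqm

The pattern: move the last character to the front.
Doing the same to "umzhaocjpqma": "aumzhaocjpqm".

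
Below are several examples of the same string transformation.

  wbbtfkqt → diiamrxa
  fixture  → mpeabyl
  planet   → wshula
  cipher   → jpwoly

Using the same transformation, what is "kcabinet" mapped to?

In each case the input is transformed by: shift every letter 7 places forward in the alphabet (wrapping around).
For "kcabinet" the result is "rjhipula".

rjhipula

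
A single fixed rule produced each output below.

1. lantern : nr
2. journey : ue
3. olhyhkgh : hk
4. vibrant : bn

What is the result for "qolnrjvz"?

lj

Looking at the pairs, the operation is to keep one character in every 3, starting at position 3 (positions 3rd, 6th, 9th, ...).
So "qolnrjvz" becomes "lj".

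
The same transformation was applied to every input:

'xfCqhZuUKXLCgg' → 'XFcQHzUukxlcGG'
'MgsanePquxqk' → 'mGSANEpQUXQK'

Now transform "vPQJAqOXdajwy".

In each case the input is transformed by: flip the case of every letter.
"vPQJAqOXdajwy" → "VpqjaQoxDAJWY".

VpqjaQoxDAJWY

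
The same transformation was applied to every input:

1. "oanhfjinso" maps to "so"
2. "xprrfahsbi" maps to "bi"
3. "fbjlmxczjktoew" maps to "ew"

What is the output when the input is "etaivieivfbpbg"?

bg

The pattern: keep only the last 2 characters.
So "etaivieivfbpbg" becomes "bg".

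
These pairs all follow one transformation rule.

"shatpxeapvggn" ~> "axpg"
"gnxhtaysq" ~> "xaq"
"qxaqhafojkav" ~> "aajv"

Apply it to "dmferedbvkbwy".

What's happening: keep one character in every 3, starting at position 3 (positions 3rd, 6th, 9th, ...).
Applying that to "dmferedbvkbwy" gives "fevw".

fevw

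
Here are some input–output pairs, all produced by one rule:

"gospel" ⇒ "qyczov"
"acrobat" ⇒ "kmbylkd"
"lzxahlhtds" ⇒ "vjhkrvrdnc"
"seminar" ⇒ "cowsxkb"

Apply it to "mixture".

wshdebo

The transformation: shift every letter 10 places forward in the alphabet (wrapping around).
"mixture" → "wshdebo".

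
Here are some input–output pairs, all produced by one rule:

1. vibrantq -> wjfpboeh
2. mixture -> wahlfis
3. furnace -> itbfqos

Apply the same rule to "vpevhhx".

In each case the input is transformed by: swap each adjacent pair of characters (1↔2, 3↔4, ...), then shift every letter 12 places backward in the alphabet (wrapping around).
On "vpevhhx": the first step gives "pvvehhx", and the second then gives "djjsvvl".

djjsvvl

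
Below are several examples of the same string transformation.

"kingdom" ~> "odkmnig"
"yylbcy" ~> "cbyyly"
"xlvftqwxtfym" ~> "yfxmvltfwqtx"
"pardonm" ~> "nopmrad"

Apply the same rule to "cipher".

Looking at the pairs, the operation is to move the last 3 characters to the front (rotate right by 3), then swap each adjacent pair of characters (1↔2, 3↔4, ...).
On "cipher": the first step gives "hercip", and the second then gives "ehcrpi".

ehcrpi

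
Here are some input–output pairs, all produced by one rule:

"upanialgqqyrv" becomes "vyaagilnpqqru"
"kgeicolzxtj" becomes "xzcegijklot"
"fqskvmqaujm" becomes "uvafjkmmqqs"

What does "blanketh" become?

Rule — sort the characters into alphabetical order, then move the last 2 characters to the front (rotate right by 2).
Starting from "blanketh": after the first operation, "abehklnt"; after the second, "ntabehkl".

ntabehkl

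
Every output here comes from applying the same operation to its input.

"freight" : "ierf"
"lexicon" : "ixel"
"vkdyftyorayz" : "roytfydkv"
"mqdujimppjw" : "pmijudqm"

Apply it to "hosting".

What's happening: delete the last 3 characters, then reverse the string.
So "hosting" becomes "tsoh".

tsoh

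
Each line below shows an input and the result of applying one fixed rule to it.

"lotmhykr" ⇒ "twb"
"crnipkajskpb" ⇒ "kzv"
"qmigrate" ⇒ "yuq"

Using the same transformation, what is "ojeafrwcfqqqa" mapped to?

What's happening: shift every letter 8 places forward in the alphabet (wrapping around), then keep only the first 3 characters.
On "ojeafrwcfqqqa": the first step gives "wrminzeknyyyi", and the second then gives "wrm".

wrm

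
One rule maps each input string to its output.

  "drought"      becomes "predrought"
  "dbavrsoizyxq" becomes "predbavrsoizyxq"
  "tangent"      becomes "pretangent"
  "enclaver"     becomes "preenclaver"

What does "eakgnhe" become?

preeakgnhe

Each output is the input with this applied: prepend "pre".
Applying that to "eakgnhe" gives "preeakgnhe".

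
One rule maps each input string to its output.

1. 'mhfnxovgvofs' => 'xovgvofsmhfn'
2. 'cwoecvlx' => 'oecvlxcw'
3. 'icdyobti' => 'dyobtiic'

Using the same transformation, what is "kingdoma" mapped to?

The pattern: move the last 2 characters to the front (rotate right by 2), then swap the front and back halves of the string.
Applying both steps to "kingdoma": "makingdo", then "ngdomaki".
(Check on "icdyobti": → "tiicdyob" → "dyobtiic" ✓)

ngdomaki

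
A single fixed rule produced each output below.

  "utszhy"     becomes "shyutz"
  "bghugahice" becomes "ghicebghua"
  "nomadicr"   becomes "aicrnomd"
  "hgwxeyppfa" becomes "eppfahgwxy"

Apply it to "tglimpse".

ipsetglm

Looking at the pairs, the operation is to swap the front and back halves of the string, then swap the first and last characters.
So "tglimpse" becomes "ipsetglm".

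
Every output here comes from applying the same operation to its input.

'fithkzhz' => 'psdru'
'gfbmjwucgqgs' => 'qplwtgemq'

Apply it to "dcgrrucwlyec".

nmqbbemgv

Rule — delete the last 3 characters, then shift every letter 10 places forward in the alphabet (wrapping around).
"dcgrrucwlyec" → "nmqbbemgv".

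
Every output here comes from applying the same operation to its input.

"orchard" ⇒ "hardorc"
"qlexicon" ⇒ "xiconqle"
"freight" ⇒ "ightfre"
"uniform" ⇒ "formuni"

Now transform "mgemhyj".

mhyjmge

The transformation: move the first 3 characters to the end (rotate left by 3).
So "mgemhyj" becomes "mhyjmge".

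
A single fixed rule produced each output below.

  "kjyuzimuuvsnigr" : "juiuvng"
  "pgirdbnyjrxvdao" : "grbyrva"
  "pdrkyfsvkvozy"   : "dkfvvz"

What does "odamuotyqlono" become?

In each case the input is transformed by: keep every other character starting from the second (positions 2nd, 4th, 6th, ...).
On "odamuotyqlono" that produces "dmoyln".

dmoyln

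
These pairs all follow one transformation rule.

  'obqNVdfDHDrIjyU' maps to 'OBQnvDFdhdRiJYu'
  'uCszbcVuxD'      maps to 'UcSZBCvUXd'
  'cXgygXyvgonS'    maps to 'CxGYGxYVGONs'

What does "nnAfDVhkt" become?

NNaFdvHKT

Looking at the pairs, the operation is to flip the case of every letter.
So "nnAfDVhkt" becomes "NNaFdvHKT".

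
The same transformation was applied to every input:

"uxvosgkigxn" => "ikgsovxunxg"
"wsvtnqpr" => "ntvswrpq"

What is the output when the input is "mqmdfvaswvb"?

savfdmqmbvw

In each case the input is transformed by: reverse the string, then move the first 3 characters to the end (rotate left by 3).
For "mqmdfvaswvb", step one produces "bvwsavfdmqm"; step two turns that into "savfdmqmbvw".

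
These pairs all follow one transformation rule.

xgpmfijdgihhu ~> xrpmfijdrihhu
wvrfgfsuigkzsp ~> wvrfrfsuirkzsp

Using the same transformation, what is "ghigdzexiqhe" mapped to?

rhirdzexiqhe

In each case the input is transformed by: replace every "g" with "r".
On "ghigdzexiqhe" that produces "rhirdzexiqhe".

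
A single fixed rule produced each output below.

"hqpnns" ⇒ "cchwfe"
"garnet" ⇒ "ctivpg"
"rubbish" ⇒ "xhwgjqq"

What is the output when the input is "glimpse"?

The rule is to move the last 3 characters to the front (rotate right by 3), then shift every letter 11 places backward in the alphabet (wrapping around).
"glimpse" → "pseglim" → "ehtvaxb".

ehtvaxb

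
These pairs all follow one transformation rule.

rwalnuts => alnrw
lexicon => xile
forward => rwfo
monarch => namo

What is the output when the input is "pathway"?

thpa

What's happening: delete the last 3 characters, then move the first 2 characters to the end (rotate left by 2).
Applying both steps to "pathway": "path", then "thpa".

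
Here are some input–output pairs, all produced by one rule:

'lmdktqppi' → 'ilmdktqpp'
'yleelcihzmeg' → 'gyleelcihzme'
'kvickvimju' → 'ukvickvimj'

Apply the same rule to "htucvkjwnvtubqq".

In each case the input is transformed by: move the last character to the front.
So "htucvkjwnvtubqq" becomes "qhtucvkjwnvtubq".

qhtucvkjwnvtubq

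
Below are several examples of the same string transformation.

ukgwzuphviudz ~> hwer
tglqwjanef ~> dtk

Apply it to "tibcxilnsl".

What's happening: shift every letter 3 places backward in the alphabet (wrapping around), then keep one character in every 3, starting at position 2 (positions 2nd, 5th, 8th, ...).
On "tibcxilnsl": the first step gives "qfyzufikpi", and the second then gives "fuk".

fuk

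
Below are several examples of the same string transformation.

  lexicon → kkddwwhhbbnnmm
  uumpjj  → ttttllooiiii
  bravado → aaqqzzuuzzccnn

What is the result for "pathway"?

In each case the input is transformed by: shift every letter 1 place backward in the alphabet (wrapping around), then double every character.
For "pathway", step one produces "ozsgvzx"; step two turns that into "oozzssggvvzzxx".
(Check on "lexicon": → "kdwhbnm" → "kkddwwhhbbnnmm" ✓)

oozzssggvvzzxx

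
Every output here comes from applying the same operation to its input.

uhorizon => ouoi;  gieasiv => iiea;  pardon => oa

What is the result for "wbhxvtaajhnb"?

In each case the input is transformed by: move the last 3 characters to the front (rotate right by 3), then keep only the vowels.
"wbhxvtaajhnb" → "hnbwbhxvtaaj" → "aa".

aa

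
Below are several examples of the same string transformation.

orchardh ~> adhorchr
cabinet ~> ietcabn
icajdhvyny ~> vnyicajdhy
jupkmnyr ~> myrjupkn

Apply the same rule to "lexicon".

ionlexc

Rule — move the last 3 characters to the front (rotate right by 3), then swap the first and last characters.
Applying both steps to "lexicon": "conlexi", then "ionlexc".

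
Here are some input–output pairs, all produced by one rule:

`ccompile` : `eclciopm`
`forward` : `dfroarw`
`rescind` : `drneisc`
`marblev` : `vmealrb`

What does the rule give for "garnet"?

tgeanr

Rule — reverse the string, then take characters alternately from the front and the back (1st, last, 2nd, 2nd-last, ...).
"garnet" → "tgeanr".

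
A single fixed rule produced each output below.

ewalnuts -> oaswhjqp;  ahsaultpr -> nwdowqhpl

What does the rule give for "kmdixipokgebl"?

The rule is to shift every letter 4 places backward in the alphabet (wrapping around), then move the last character to the front.
Applying both steps to "kmdixipokgebl": "gizetelkgcaxh", then "hgizetelkgcax".

hgizetelkgcax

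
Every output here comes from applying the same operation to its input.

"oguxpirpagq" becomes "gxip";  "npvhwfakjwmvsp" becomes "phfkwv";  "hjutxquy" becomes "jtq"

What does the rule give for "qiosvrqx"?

isr

What's happening: delete the last 2 characters, then keep every other character starting from the second (positions 2nd, 4th, 6th, ...).
Applying both steps to "qiosvrqx": "qiosvr", then "isr".
(Check on "npvhwfakjwmvsp": → "npvhwfakjwmv" → "phfkwv" ✓)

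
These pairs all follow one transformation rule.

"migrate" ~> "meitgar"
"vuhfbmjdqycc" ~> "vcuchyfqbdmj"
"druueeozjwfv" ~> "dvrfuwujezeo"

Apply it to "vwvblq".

vqwlvb

The transformation: take characters alternately from the front and the back (1st, last, 2nd, 2nd-last, ...).
On "vwvblq" that produces "vqwlvb".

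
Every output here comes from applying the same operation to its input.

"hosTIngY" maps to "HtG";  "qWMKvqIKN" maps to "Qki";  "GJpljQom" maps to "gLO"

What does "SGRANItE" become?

The pattern: keep one character in every 3, starting at position 1 (positions 1st, 4th, 7th, ...), then flip the case of every letter.
For "SGRANItE", step one produces "SAt"; step two turns that into "saT".

saT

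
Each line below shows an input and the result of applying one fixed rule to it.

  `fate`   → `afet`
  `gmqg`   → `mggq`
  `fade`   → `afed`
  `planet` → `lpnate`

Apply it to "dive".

The rule is to swap each adjacent pair of characters (1↔2, 3↔4, ...).
"dive" → "idev".

idev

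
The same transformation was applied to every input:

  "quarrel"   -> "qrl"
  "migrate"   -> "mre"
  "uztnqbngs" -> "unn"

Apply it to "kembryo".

kbo

The transformation: keep one character in every 3, starting at position 1 (positions 1st, 4th, 7th, ...).
Applying that to "kembryo" gives "kbo".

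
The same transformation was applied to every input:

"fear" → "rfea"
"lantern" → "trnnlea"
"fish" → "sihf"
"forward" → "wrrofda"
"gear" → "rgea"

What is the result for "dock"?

okdc

Looking at the pairs, the operation is to sort the characters into reverse alphabetical order.
Applying that to "dock" gives "okdc".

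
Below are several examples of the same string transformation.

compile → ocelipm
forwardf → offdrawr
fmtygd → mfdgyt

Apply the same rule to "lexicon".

elnocix

The transformation: reverse the string, then move the last 2 characters to the front (rotate right by 2).
Starting from "lexicon": after the first operation, "nocixel"; after the second, "elnocix".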